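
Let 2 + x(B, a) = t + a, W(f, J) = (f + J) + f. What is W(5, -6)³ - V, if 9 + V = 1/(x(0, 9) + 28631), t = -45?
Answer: 2087288/28593 ≈ 73.000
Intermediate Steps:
W(f, J) = J + 2*f (W(f, J) = (J + f) + f = J + 2*f)
x(B, a) = -47 + a (x(B, a) = -2 + (-45 + a) = -47 + a)
V = -257336/28593 (V = -9 + 1/((-47 + 9) + 28631) = -9 + 1/(-38 + 28631) = -9 + 1/28593 = -257336/28593 ≈ -9.0000)
W(5, -6)³ - V = (-6 + 2*5)³ - 1*(-257336/28593) = (-6 + 10)³ + 257336/28593 = 4³ + 257336/28593 = 64 + 257336/28593 = 2087288/28593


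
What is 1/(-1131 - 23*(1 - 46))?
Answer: -1/96 ≈ -0.010417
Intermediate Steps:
1/(-1131 - 23*(1 - 46)) = 1/(-1131 - 23*(-45)) = 1/(-1131 + 1035) = 1/(-96) = -1/96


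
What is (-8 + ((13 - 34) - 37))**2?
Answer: 4356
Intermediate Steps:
(-8 + ((13 - 34) - 37))**2 = (-8 + (-21 - 37))**2 = (-8 - 58)**2 = (-66)**2 = 4356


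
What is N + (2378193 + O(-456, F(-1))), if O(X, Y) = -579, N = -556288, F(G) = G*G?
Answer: 1821326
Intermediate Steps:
F(G) = G²
N + (2378193 + O(-456, F(-1))) = -556288 + (2378193 - 579) = -556288 + 2377614 = 1821326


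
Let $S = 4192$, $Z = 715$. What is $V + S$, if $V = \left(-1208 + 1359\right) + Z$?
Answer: $5058$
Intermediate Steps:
$V = 866$ ($V = \left(-1208 + 1359\right) + 715 = 151 + 715 = 866$)
$V + S = 866 + 4192 = 5058$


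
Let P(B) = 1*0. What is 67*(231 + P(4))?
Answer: 15477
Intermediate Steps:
P(B) = 0
67*(231 + P(4)) = 67*(231 + 0) = 67*231 = 15477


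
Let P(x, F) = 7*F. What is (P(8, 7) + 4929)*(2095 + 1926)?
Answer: 20016538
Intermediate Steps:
(P(8, 7) + 4929)*(2095 + 1926) = (7*7 + 4929)*(2095 + 1926) = (49 + 4929)*4021 = 4978*4021 = 20016538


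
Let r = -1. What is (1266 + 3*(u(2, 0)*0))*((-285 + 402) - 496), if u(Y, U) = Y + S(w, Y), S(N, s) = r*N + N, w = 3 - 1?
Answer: -479814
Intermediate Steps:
w = 2
S(N, s) = 0 (S(N, s) = -N + N = 0)
u(Y, U) = Y (u(Y, U) = Y + 0 = Y)
(1266 + 3*(u(2, 0)*0))*((-285 + 402) - 496) = (1266 + 3*(2*0))*((-285 + 402) - 496) = (1266 + 3*0)*(117 - 496) = (1266 + 0)*(-379) = 1266*(-379) = -479814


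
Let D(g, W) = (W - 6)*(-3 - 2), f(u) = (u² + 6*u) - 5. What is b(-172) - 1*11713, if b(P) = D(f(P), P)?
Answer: -10823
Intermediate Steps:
f(u) = -5 + u² + 6*u
D(g, W) = 30 - 5*W (D(g, W) = (-6 + W)*(-5) = 30 - 5*W)
b(P) = 30 - 5*P
b(-172) - 1*11713 = (30 - 5*(-172)) - 1*11713 = (30 + 860) - 11713 = 890 - 11713 = -10823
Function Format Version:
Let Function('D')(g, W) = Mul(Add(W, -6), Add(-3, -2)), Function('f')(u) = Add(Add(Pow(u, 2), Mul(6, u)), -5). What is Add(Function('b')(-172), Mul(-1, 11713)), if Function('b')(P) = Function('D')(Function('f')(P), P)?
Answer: -10823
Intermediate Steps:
Function('f')(u) = Add(-5, Pow(u, 2), Mul(6, u))
Function('D')(g, W) = Add(30, Mul(-5, W)) (Function('D')(g, W) = Mul(Add(-6, W), -5) = Add(30, Mul(-5, W)))
Function('b')(P) = Add(30, Mul(-5, P))
Add(Function('b')(-172), Mul(-1, 11713)) = Add(Add(30, Mul(-5, -172)), Mul(-1, 11713)) = Add(Add(30, 860), -11713) = Add(890, -11713) = -10823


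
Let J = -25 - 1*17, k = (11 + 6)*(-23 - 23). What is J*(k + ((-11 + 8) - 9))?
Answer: 33348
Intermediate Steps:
k = -782 (k = 17*(-46) = -782)
J = -42 (J = -25 - 17 = -42)
J*(k + ((-11 + 8) - 9)) = -42*(-782 + ((-11 + 8) - 9)) = -42*(-782 + (-3 - 9)) = -42*(-782 - 12) = -42*(-794) = 33348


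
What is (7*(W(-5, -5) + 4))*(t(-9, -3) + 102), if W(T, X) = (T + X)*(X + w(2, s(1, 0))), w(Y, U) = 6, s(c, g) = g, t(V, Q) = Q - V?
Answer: -4536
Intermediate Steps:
W(T, X) = (6 + X)*(T + X) (W(T, X) = (T + X)*(X + 6) = (T + X)*(6 + X) = (6 + X)*(T + X))
(7*(W(-5, -5) + 4))*(t(-9, -3) + 102) = (7*(((-5)² + 6*(-5) + 6*(-5) - 5*(-5)) + 4))*((-3 - 1*(-9)) + 102) = (7*((25 - 30 - 30 + 25) + 4))*((-3 + 9) + 102) = (7*(-10 + 4))*(6 + 102) = (7*(-6))*108 = -42*108 = -4536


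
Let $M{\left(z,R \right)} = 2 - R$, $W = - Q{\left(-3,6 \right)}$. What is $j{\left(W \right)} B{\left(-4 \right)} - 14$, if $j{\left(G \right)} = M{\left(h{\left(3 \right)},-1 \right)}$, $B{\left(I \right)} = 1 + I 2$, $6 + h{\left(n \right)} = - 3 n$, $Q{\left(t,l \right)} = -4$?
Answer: $-35$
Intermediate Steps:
$h{\left(n \right)} = -6 - 3 n$
$W = 4$ ($W = \left(-1\right) \left(-4\right) = 4$)
$B{\left(I \right)} = 1 + 2 I$
$j{\left(G \right)} = 3$ ($j{\left(G \right)} = 2 - -1 = 2 + 1 = 3$)
$j{\left(W \right)} B{\left(-4 \right)} - 14 = 3 \left(1 + 2 \left(-4\right)\right) - 14 = 3 \left(1 - 8\right) - 14 = 3 \left(-7\right) - 14 = -21 - 14 = -35$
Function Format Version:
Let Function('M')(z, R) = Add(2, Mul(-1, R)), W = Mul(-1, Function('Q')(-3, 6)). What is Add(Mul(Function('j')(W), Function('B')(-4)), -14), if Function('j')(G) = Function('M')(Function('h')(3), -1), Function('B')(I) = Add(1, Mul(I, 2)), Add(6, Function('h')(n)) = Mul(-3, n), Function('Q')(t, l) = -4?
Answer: -35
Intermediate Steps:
Function('h')(n) = Add(-6, Mul(-3, n))
W = 4 (W = Mul(-1, -4) = 4)
Function('B')(I) = Add(1, Mul(2, I))
Function('j')(G) = 3 (Function('j')(G) = Add(2, Mul(-1, -1)) = Add(2, 1) = 3)
Add(Mul(Function('j')(W), Function('B')(-4)), -14) = Add(Mul(3, Add(1, Mul(2, -4))), -14) = Add(Mul(3, Add(1, -8)), -14) = Add(Mul(3, -7), -14) = Add(-21, -14) = -35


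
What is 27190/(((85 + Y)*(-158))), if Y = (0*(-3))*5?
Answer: -2719/1343 ≈ -2.0246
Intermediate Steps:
Y = 0 (Y = 0*5 = 0)
27190/(((85 + Y)*(-158))) = 27190/(((85 + 0)*(-158))) = 27190/((85*(-158))) = 27190/(-13430) = 27190*(-1/13430) = -2719/1343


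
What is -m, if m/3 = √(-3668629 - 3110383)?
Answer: -6*I*√1694753 ≈ -7811.0*I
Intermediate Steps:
m = 6*I*√1694753 (m = 3*√(-3668629 - 3110383) = 3*√(-6779012) = 3*(2*I*√1694753) = 6*I*√1694753 ≈ 7811.0*I)
-m = -6*I*√1694753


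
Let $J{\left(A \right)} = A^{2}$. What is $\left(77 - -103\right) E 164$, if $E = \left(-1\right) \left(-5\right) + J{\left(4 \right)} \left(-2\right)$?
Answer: $-797040$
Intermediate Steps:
$E = -27$ ($E = \left(-1\right) \left(-5\right) + 4^{2} \left(-2\right) = 5 + 16 \left(-2\right) = 5 - 32 = -27$)
$\left(77 - -103\right) E 164 = \left(77 - -103\right) \left(-27\right) 164 = \left(77 + 103\right) \left(-27\right) 164 = 180 \left(-27\right) 164 = \left(-4860\right) 164 = -797040$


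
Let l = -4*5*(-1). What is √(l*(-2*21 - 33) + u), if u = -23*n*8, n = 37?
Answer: 2*I*√2077 ≈ 91.148*I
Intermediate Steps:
l = 20 (l = -20*(-1) = 20)
u = -6808 (u = -23*37*8 = -851*8 = -6808)
√(l*(-2*21 - 33) + u) = √(20*(-2*21 - 33) - 6808) = √(20*(-42 - 33) - 6808) = √(20*(-75) - 6808) = √(-1500 - 6808) = √(-8308) = 2*I*√2077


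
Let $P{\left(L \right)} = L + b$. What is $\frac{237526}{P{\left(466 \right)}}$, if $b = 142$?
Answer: $\frac{118763}{304} \approx 390.67$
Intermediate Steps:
$P{\left(L \right)} = 142 + L$ ($P{\left(L \right)} = L + 142 = 142 + L$)
$\frac{237526}{P{\left(466 \right)}} = \frac{237526}{142 + 466} = \frac{237526}{608} = 237526 \cdot \frac{1}{608} = \frac{118763}{304}$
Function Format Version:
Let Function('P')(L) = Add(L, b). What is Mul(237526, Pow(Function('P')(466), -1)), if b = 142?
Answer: Rational(118763, 304) ≈ 390.67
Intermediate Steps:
Function('P')(L) = Add(142, L) (Function('P')(L) = Add(L, 142) = Add(142, L))
Mul(237526, Pow(Function('P')(466), -1)) = Mul(237526, Pow(Add(142, 466), -1)) = Mul(237526, Pow(608, -1)) = Mul(237526, Rational(1, 608)) = Rational(118763, 304)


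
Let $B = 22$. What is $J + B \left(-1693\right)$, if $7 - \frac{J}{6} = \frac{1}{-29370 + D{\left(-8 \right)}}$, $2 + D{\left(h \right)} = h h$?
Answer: $- \frac{545187413}{14654} \approx -37204.0$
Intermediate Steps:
$D{\left(h \right)} = -2 + h^{2}$ ($D{\left(h \right)} = -2 + h h = -2 + h^{2}$)
$J = \frac{615471}{14654}$ ($J = 42 - \frac{6}{-29370 - \left(2 - \left(-8\right)^{2}\right)} = 42 - \frac{6}{-29370 + \left(-2 + 64\right)} = 42 - \frac{6}{-29370 + 62} = 42 - \frac{6}{-29308} = 42 - - \frac{3}{14654} = 42 + \frac{3}{14654} = \frac{615471}{14654} \approx 42.0$)
$J + B \left(-1693\right) = \frac{615471}{14654} + 22 \left(-1693\right) = \frac{615471}{14654} - 37246 = - \frac{545187413}{14654}$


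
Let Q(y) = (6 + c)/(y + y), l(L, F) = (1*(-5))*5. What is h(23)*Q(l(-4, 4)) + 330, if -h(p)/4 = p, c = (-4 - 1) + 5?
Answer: 8526/25 ≈ 341.04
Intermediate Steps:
l(L, F) = -25 (l(L, F) = -5*5 = -25)
c = 0 (c = -5 + 5 = 0)
Q(y) = 3/y (Q(y) = (6 + 0)/(y + y) = 6/((2*y)) = 6*(1/(2*y)) = 3/y)
h(p) = -4*p
h(23)*Q(l(-4, 4)) + 330 = (-4*23)*(3/(-25)) + 330 = -276*(-1)/25 + 330 = -92*(-3/25) + 330 = 276/25 + 330 = 8526/25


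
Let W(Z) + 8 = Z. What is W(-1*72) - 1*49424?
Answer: -49504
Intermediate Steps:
W(Z) = -8 + Z
W(-1*72) - 1*49424 = (-8 - 1*72) - 1*49424 = (-8 - 72) - 49424 = -80 - 49424 = -49504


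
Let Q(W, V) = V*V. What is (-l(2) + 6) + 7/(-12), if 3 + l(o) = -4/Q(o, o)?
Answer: 113/12 ≈ 9.4167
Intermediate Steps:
Q(W, V) = V**2
l(o) = -3 - 4/o**2
(-l(2) + 6) + 7/(-12) = (-(-3 - 4/2**2) + 6) + 7/(-12) = (-(-3 - 4*1/4) + 6) - 1/12*7 = (-(-3 - 1) + 6) - 7/12 = (-1*(-4) + 6) - 7/12 = (4 + 6) - 7/12 = 10 - 7/12 = 113/12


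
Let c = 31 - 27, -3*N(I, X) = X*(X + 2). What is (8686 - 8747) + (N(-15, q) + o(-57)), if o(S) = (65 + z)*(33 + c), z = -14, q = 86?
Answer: -2090/3 ≈ -696.67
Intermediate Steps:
N(I, X) = -X*(2 + X)/3 (N(I, X) = -X*(X + 2)/3 = -X*(2 + X)/3)
c = 4
o(S) = 1887 (o(S) = (65 - 14)*(33 + 4) = 51*37 = 1887)
(8686 - 8747) + (N(-15, q) + o(-57)) = (8686 - 8747) + (-⅓*86*(2 + 86) + 1887) = -61 + (-⅓*86*88 + 1887) = -61 + (-7568/3 + 1887) = -61 - 1907/3 = -2090/3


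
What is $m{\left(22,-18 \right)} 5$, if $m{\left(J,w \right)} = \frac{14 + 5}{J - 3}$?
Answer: $5$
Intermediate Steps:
$m{\left(J,w \right)} = \frac{19}{-3 + J}$
$m{\left(22,-18 \right)} 5 = \frac{19}{-3 + 22} \cdot 5 = \frac{19}{19} \cdot 5 = 19 \cdot \frac{1}{19} \cdot 5 = 1 \cdot 5 = 5$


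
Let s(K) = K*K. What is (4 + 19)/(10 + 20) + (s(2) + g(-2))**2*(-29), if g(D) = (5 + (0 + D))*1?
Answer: -42607/30 ≈ -1420.2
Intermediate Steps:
s(K) = K**2
g(D) = 5 + D (g(D) = (5 + D)*1 = 5 + D)
(4 + 19)/(10 + 20) + (s(2) + g(-2))**2*(-29) = (4 + 19)/(10 + 20) + (2**2 + (5 - 2))**2*(-29) = 23/30 + (4 + 3)**2*(-29) = 23*(1/30) + 7**2*(-29) = 23/30 + 49*(-29) = 23/30 - 1421 = -42607/30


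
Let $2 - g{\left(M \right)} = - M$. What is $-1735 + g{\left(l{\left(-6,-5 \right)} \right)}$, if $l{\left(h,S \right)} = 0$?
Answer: $-1733$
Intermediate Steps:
$g{\left(M \right)} = 2 + M$ ($g{\left(M \right)} = 2 - - M = 2 + M$)
$-1735 + g{\left(l{\left(-6,-5 \right)} \right)} = -1735 + \left(2 + 0\right) = -1735 + 2 = -1733$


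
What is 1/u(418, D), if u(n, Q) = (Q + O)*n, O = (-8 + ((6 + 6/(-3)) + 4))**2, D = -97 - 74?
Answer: -1/71478 ≈ -1.3990e-5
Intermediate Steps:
D = -171
O = 0 (O = (-8 + ((6 + 6*(-1/3)) + 4))**2 = (-8 + ((6 - 2) + 4))**2 = (-8 + (4 + 4))**2 = (-8 + 8)**2 = 0**2 = 0)
u(n, Q) = Q*n (u(n, Q) = (Q + 0)*n = Q*n)
1/u(418, D) = 1/(-171*418) = 1/(-71478) = -1/71478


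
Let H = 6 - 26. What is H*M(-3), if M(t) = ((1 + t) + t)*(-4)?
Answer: -400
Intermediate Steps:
H = -20
M(t) = -4 - 8*t (M(t) = (1 + 2*t)*(-4) = -4 - 8*t)
H*M(-3) = -20*(-4 - 8*(-3)) = -20*(-4 + 24) = -20*20 = -400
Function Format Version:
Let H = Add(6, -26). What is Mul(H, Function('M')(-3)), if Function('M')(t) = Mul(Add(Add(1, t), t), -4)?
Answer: -400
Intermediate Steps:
H = -20
Function('M')(t) = Add(-4, Mul(-8, t)) (Function('M')(t) = Mul(Add(1, Mul(2, t)), -4) = Add(-4, Mul(-8, t)))
Mul(H, Function('M')(-3)) = Mul(-20, Add(-4, Mul(-8, -3))) = Mul(-20, Add(-4, 24)) = Mul(-20, 20) = -400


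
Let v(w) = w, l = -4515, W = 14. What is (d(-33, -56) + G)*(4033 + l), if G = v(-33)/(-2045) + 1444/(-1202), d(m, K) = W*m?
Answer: 274390765454/1229045 ≈ 2.2326e+5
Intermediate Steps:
d(m, K) = 14*m
G = -1456657/1229045 (G = -33/(-2045) + 1444/(-1202) = -33*(-1/2045) + 1444*(-1/1202) = 33/2045 - 722/601 = -1456657/1229045 ≈ -1.1852)
(d(-33, -56) + G)*(4033 + l) = (14*(-33) - 1456657/1229045)*(4033 - 4515) = (-462 - 1456657/1229045)*(-482) = -569275447/1229045*(-482) = 274390765454/1229045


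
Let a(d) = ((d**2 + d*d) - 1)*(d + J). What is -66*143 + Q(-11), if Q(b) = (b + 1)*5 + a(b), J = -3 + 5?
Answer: -11657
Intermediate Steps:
J = 2
a(d) = (-1 + 2*d**2)*(2 + d) (a(d) = ((d**2 + d*d) - 1)*(d + 2) = ((d**2 + d**2) - 1)*(2 + d) = (2*d**2 - 1)*(2 + d) = (-1 + 2*d**2)*(2 + d))
Q(b) = 3 + 2*b**3 + 4*b + 4*b**2 (Q(b) = (b + 1)*5 + (-2 - b + 2*b**3 + 4*b**2) = (1 + b)*5 + (-2 - b + 2*b**3 + 4*b**2) = (5 + 5*b) + (-2 - b + 2*b**3 + 4*b**2) = 3 + 2*b**3 + 4*b + 4*b**2)
-66*143 + Q(-11) = -66*143 + (3 + 2*(-11)**3 + 4*(-11) + 4*(-11)**2) = -9438 + (3 + 2*(-1331) - 44 + 4*121) = -9438 + (3 - 2662 - 44 + 484) = -9438 - 2219 = -11657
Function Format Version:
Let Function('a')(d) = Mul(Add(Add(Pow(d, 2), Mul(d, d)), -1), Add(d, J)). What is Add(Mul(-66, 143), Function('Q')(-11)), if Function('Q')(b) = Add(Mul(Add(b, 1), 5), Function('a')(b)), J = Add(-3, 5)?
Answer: -11657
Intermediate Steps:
J = 2
Function('a')(d) = Mul(Add(-1, Mul(2, Pow(d, 2))), Add(2, d)) (Function('a')(d) = Mul(Add(Add(Pow(d, 2), Mul(d, d)), -1), Add(d, 2)) = Mul(Add(Add(Pow(d, 2), Pow(d, 2)), -1), Add(2, d)) = Mul(Add(Mul(2, Pow(d, 2)), -1), Add(2, d)) = Mul(Add(-1, Mul(2, Pow(d, 2))), Add(2, d)))
Function('Q')(b) = Add(3, Mul(2, Pow(b, 3)), Mul(4, b), Mul(4, Pow(b, 2))) (Function('Q')(b) = Add(Mul(Add(b, 1), 5), Add(-2, Mul(-1, b), Mul(2, Pow(b, 3)), Mul(4, Pow(b, 2)))) = Add(Mul(Add(1, b), 5), Add(-2, Mul(-1, b), Mul(2, Pow(b, 3)), Mul(4, Pow(b, 2)))) = Add(Add(5, Mul(5, b)), Add(-2, Mul(-1, b), Mul(2, Pow(b, 3)), Mul(4, Pow(b, 2)))) = Add(3, Mul(2, Pow(b, 3)), Mul(4, b), Mul(4, Pow(b, 2))))
Add(Mul(-66, 143), Function('Q')(-11)) = Add(Mul(-66, 143), Add(3, Mul(2, Pow(-11, 3)), Mul(4, -11), Mul(4, Pow(-11, 2)))) = Add(-9438, Add(3, Mul(2, -1331), -44, Mul(4, 121))) = Add(-9438, Add(3, -2662, -44, 484)) = Add(-9438, -2219) = -11657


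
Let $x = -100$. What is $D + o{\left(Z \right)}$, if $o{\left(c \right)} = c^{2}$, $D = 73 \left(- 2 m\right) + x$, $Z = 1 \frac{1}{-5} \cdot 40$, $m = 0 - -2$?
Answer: $-328$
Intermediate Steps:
$m = 2$ ($m = 0 + 2 = 2$)
$Z = -8$ ($Z = 1 \left(- \frac{1}{5}\right) 40 = \left(- \frac{1}{5}\right) 40 = -8$)
$D = -392$ ($D = 73 \left(\left(-2\right) 2\right) - 100 = 73 \left(-4\right) - 100 = -292 - 100 = -392$)
$D + o{\left(Z \right)} = -392 + \left(-8\right)^{2} = -392 + 64 = -328$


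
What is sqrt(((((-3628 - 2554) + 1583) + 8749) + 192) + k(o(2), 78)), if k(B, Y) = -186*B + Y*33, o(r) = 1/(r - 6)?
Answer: 5*sqrt(1114)/2 ≈ 83.442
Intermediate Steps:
o(r) = 1/(-6 + r)
k(B, Y) = -186*B + 33*Y
sqrt(((((-3628 - 2554) + 1583) + 8749) + 192) + k(o(2), 78)) = sqrt(((((-3628 - 2554) + 1583) + 8749) + 192) + (-186/(-6 + 2) + 33*78)) = sqrt((((-6182 + 1583) + 8749) + 192) + (-186/(-4) + 2574)) = sqrt(((-4599 + 8749) + 192) + (-186*(-1/4) + 2574)) = sqrt((4150 + 192) + (93/2 + 2574)) = sqrt(4342 + 5241/2) = sqrt(13925/2) = 5*sqrt(1114)/2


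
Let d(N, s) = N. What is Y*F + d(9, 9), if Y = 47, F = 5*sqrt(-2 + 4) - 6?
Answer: -273 + 235*sqrt(2) ≈ 59.340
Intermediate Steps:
F = -6 + 5*sqrt(2) (F = 5*sqrt(2) - 6 = -6 + 5*sqrt(2) ≈ 1.0711)
Y*F + d(9, 9) = 47*(-6 + 5*sqrt(2)) + 9 = (-282 + 235*sqrt(2)) + 9 = -273 + 235*sqrt(2)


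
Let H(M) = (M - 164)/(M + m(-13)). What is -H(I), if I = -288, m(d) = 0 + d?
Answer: -452/301 ≈ -1.5017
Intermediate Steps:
m(d) = d
H(M) = (-164 + M)/(-13 + M) (H(M) = (M - 164)/(M - 13) = (-164 + M)/(-13 + M))
-H(I) = -(-164 - 288)/(-13 - 288) = -(-452)/(-301) = -(-1)*(-452)/301 = -1*452/301 = -452/301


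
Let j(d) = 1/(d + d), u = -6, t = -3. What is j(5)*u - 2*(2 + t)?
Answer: 7/5 ≈ 1.4000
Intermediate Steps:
j(d) = 1/(2*d)
j(5)*u - 2*(2 + t) = ((½)/5)*(-6) - 2*(2 - 3) = ((½)*(⅕))*(-6) - 2*(-1) = (⅒)*(-6) + 2 = -⅗ + 2 = 7/5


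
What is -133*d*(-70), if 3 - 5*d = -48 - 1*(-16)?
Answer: 65170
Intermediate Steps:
d = 7 (d = ⅗ - (-48 - 1*(-16))/5 = ⅗ - (-48 + 16)/5 = ⅗ - ⅕*(-32) = ⅗ + 32/5 = 7)
-133*d*(-70) = -133*7*(-70) = -931*(-70) = 65170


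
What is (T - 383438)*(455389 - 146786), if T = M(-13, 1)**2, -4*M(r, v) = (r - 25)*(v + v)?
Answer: -118218711431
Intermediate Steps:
M(r, v) = -v*(-25 + r)/2 (M(r, v) = -(r - 25)*(v + v)/4 = -(-25 + r)*2*v/4 = -v*(-25 + r)/2)
T = 361 (T = ((1/2)*1*(25 - 1*(-13)))**2 = ((1/2)*1*(25 + 13))**2 = ((1/2)*1*38)**2 = 19**2 = 361)
(T - 383438)*(455389 - 146786) = (361 - 383438)*(455389 - 146786) = -383077*308603 = -118218711431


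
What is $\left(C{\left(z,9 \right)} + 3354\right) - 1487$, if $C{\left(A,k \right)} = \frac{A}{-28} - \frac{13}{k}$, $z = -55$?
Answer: $\frac{470615}{252} \approx 1867.5$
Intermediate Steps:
$C{\left(A,k \right)} = - \frac{13}{k} - \frac{A}{28}$ ($C{\left(A,k \right)} = A \left(- \frac{1}{28}\right) - \frac{13}{k} = - \frac{A}{28} - \frac{13}{k} = - \frac{13}{k} - \frac{A}{28}$)
$\left(C{\left(z,9 \right)} + 3354\right) - 1487 = \left(\left(- \frac{13}{9} - - \frac{55}{28}\right) + 3354\right) - 1487 = \left(\left(\left(-13\right) \frac{1}{9} + \frac{55}{28}\right) + 3354\right) - 1487 = \left(\left(- \frac{13}{9} + \frac{55}{28}\right) + 3354\right) - 1487 = \left(\frac{131}{252} + 3354\right) - 1487 = \frac{845339}{252} - 1487 = \frac{470615}{252}$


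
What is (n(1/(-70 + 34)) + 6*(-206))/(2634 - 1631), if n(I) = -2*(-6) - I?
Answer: -44063/36108 ≈ -1.2203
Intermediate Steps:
n(I) = 12 - I
(n(1/(-70 + 34)) + 6*(-206))/(2634 - 1631) = ((12 - 1/(-70 + 34)) + 6*(-206))/(2634 - 1631) = ((12 - 1/(-36)) - 1236)/1003 = ((12 - 1*(-1/36)) - 1236)*(1/1003) = ((12 + 1/36) - 1236)*(1/1003) = (433/36 - 1236)*(1/1003) = -44063/36*1/1003 = -44063/36108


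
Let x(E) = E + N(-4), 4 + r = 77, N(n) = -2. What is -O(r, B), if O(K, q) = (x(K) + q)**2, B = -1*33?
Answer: -1444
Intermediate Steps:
r = 73 (r = -4 + 77 = 73)
B = -33
x(E) = -2 + E (x(E) = E - 2 = -2 + E)
O(K, q) = (-2 + K + q)**2 (O(K, q) = ((-2 + K) + q)**2 = (-2 + K + q)**2)
-O(r, B) = -(-2 + 73 - 33)**2 = -1*38**2 = -1*1444 = -1444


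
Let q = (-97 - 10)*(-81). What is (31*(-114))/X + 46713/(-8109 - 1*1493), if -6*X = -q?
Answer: -67606931/9246726 ≈ -7.3114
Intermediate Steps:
q = 8667 (q = -107*(-81) = 8667)
X = 2889/2 (X = -(-1)*8667/6 = -⅙*(-8667) = 2889/2 ≈ 1444.5)
(31*(-114))/X + 46713/(-8109 - 1*1493) = (31*(-114))/(2889/2) + 46713/(-8109 - 1*1493) = -3534*2/2889 + 46713/(-8109 - 1493) = -2356/963 + 46713/(-9602) = -2356/963 + 46713*(-1/9602) = -2356/963 - 46713/9602 = -67606931/9246726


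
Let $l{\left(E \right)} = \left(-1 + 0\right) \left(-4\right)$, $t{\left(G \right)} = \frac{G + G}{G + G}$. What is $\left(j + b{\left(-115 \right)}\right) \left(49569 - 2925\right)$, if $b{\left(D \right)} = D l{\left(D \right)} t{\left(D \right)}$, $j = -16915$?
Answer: $-810439500$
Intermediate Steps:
$t{\left(G \right)} = 1$ ($t{\left(G \right)} = \frac{2 G}{2 G} = 2 G \frac{1}{2 G} = 1$)
$l{\left(E \right)} = 4$ ($l{\left(E \right)} = \left(-1\right) \left(-4\right) = 4$)
$b{\left(D \right)} = 4 D$ ($b{\left(D \right)} = D 4 \cdot 1 = 4 D 1 = 4 D$)
$\left(j + b{\left(-115 \right)}\right) \left(49569 - 2925\right) = \left(-16915 + 4 \left(-115\right)\right) \left(49569 - 2925\right) = \left(-16915 - 460\right) 46644 = \left(-17375\right) 46644 = -810439500$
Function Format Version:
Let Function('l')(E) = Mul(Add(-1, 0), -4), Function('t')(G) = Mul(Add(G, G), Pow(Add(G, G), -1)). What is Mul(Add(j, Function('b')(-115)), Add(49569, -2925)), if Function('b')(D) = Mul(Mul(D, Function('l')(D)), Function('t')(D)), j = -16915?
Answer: -810439500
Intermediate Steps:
Function('t')(G) = 1 (Function('t')(G) = Mul(Mul(2, G), Pow(Mul(2, G), -1)) = Mul(Mul(2, G), Mul(Rational(1, 2), Pow(G, -1))) = 1)
Function('l')(E) = 4 (Function('l')(E) = Mul(-1, -4) = 4)
Function('b')(D) = Mul(4, D) (Function('b')(D) = Mul(Mul(D, 4), 1) = Mul(Mul(4, D), 1) = Mul(4, D))
Mul(Add(j, Function('b')(-115)), Add(49569, -2925)) = Mul(Add(-16915, Mul(4, -115)), Add(49569, -2925)) = Mul(Add(-16915, -460), 46644) = Mul(-17375, 46644) = -810439500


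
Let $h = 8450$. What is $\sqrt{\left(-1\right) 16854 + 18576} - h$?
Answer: $-8450 + \sqrt{1722} \approx -8408.5$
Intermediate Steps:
$\sqrt{\left(-1\right) 16854 + 18576} - h = \sqrt{\left(-1\right) 16854 + 18576} - 8450 = \sqrt{-16854 + 18576} - 8450 = \sqrt{1722} - 8450 = -8450 + \sqrt{1722}$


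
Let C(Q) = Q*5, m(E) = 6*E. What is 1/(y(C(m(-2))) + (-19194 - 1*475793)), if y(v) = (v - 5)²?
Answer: -1/490762 ≈ -2.0376e-6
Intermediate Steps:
C(Q) = 5*Q
y(v) = (-5 + v)²
1/(y(C(m(-2))) + (-19194 - 1*475793)) = 1/((-5 + 5*(6*(-2)))² + (-19194 - 1*475793)) = 1/((-5 + 5*(-12))² + (-19194 - 475793)) = 1/((-5 - 60)² - 494987) = 1/((-65)² - 494987) = 1/(4225 - 494987) = 1/(-490762) = -1/490762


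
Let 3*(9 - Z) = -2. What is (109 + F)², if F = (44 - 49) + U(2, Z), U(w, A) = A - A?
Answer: 10816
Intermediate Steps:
Z = 29/3 (Z = 9 - ⅓*(-2) = 9 + ⅔ = 29/3 ≈ 9.6667)
U(w, A) = 0
F = -5 (F = (44 - 49) + 0 = -5 + 0 = -5)
(109 + F)² = (109 - 5)² = 104² = 10816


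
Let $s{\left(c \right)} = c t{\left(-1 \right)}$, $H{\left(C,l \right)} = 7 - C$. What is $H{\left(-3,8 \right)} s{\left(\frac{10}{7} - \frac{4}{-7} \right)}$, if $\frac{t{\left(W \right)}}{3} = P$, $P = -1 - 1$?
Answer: $-120$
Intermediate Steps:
$P = -2$
$t{\left(W \right)} = -6$ ($t{\left(W \right)} = 3 \left(-2\right) = -6$)
$s{\left(c \right)} = - 6 c$ ($s{\left(c \right)} = c \left(-6\right) = - 6 c$)
$H{\left(-3,8 \right)} s{\left(\frac{10}{7} - \frac{4}{-7} \right)} = \left(7 - -3\right) \left(- 6 \left(\frac{10}{7} - \frac{4}{-7}\right)\right) = \left(7 + 3\right) \left(- 6 \left(10 \cdot \frac{1}{7} - - \frac{4}{7}\right)\right) = 10 \left(- 6 \left(\frac{10}{7} + \frac{4}{7}\right)\right) = 10 \left(\left(-6\right) 2\right) = 10 \left(-12\right) = -120$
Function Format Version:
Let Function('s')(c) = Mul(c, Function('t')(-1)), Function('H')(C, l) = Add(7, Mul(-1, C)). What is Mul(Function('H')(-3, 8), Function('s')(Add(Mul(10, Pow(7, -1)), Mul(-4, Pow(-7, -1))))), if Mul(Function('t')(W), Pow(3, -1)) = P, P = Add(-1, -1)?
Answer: -120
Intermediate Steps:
P = -2
Function('t')(W) = -6 (Function('t')(W) = Mul(3, -2) = -6)
Function('s')(c) = Mul(-6, c) (Function('s')(c) = Mul(c, -6) = Mul(-6, c))
Mul(Function('H')(-3, 8), Function('s')(Add(Mul(10, Pow(7, -1)), Mul(-4, Pow(-7, -1))))) = Mul(Add(7, Mul(-1, -3)), Mul(-6, Add(Mul(10, Pow(7, -1)), Mul(-4, Pow(-7, -1))))) = Mul(Add(7, 3), Mul(-6, Add(Mul(10, Rational(1, 7)), Mul(-4, Rational(-1, 7))))) = Mul(10, Mul(-6, Add(Rational(10, 7), Rational(4, 7)))) = Mul(10, Mul(-6, 2)) = Mul(10, -12) = -120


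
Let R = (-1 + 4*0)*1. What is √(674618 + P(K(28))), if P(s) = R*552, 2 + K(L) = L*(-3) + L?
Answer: √674066 ≈ 821.02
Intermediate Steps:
K(L) = -2 - 2*L (K(L) = -2 + (L*(-3) + L) = -2 + (-3*L + L) = -2 - 2*L)
R = -1 (R = (-1 + 0)*1 = -1*1 = -1)
P(s) = -552 (P(s) = -1*552 = -552)
√(674618 + P(K(28))) = √(674618 - 552) = √674066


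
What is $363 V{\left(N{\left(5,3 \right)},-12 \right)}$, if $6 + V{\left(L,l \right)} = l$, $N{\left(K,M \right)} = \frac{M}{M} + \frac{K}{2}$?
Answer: $-6534$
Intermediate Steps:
$N{\left(K,M \right)} = 1 + \frac{K}{2}$ ($N{\left(K,M \right)} = 1 + K \frac{1}{2} = 1 + \frac{K}{2}$)
$V{\left(L,l \right)} = -6 + l$
$363 V{\left(N{\left(5,3 \right)},-12 \right)} = 363 \left(-6 - 12\right) = 363 \left(-18\right) = -6534$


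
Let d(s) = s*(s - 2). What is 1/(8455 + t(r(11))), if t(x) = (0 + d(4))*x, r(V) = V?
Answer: 1/8543 ≈ 0.00011705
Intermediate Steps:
d(s) = s*(-2 + s)
t(x) = 8*x (t(x) = (0 + 4*(-2 + 4))*x = (0 + 4*2)*x = (0 + 8)*x = 8*x)
1/(8455 + t(r(11))) = 1/(8455 + 8*11) = 1/(8455 + 88) = 1/8543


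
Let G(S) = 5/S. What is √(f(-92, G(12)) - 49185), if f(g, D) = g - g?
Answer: 3*I*√5465 ≈ 221.78*I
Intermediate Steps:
f(g, D) = 0
√(f(-92, G(12)) - 49185) = √(0 - 49185) = √(-49185) = 3*I*√5465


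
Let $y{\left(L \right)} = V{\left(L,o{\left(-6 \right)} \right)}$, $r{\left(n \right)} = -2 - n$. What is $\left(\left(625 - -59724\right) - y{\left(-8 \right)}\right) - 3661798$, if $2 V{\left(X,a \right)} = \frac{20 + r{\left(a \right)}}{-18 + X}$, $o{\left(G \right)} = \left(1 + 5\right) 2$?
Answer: $- \frac{93637671}{26} \approx -3.6014 \cdot 10^{6}$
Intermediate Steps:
$o{\left(G \right)} = 12$ ($o{\left(G \right)} = 6 \cdot 2 = 12$)
$V{\left(X,a \right)} = \frac{18 - a}{2 \left(-18 + X\right)}$ ($V{\left(X,a \right)} = \frac{\left(20 - \left(2 + a\right)\right) \frac{1}{-18 + X}}{2} = \frac{\left(18 - a\right) \frac{1}{-18 + X}}{2} = \frac{\frac{1}{-18 + X} \left(18 - a\right)}{2} = \frac{18 - a}{2 \left(-18 + X\right)}$)
$y{\left(L \right)} = \frac{3}{-18 + L}$ ($y{\left(L \right)} = \frac{18 - 12}{2 \left(-18 + L\right)} = \frac{1}{2} \frac{1}{-18 + L} 6 = \frac{3}{-18 + L}$)
$\left(\left(625 - -59724\right) - y{\left(-8 \right)}\right) - 3661798 = \left(\left(625 - -59724\right) - \frac{3}{-18 - 8}\right) - 3661798 = \left(\left(625 + 59724\right) - \frac{3}{-26}\right) - 3661798 = \left(60349 - 3 \left(- \frac{1}{26}\right)\right) - 3661798 = \left(60349 - - \frac{3}{26}\right) - 3661798 = \left(60349 + \frac{3}{26}\right) - 3661798 = \frac{1569077}{26} - 3661798 = - \frac{93637671}{26}$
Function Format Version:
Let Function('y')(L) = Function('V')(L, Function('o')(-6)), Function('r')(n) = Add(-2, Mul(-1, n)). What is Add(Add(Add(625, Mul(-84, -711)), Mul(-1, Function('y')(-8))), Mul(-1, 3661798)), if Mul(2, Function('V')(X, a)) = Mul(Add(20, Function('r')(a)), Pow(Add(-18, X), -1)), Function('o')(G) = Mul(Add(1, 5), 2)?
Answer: Rational(-93637671, 26) ≈ -3.6014e+6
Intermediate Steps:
Function('o')(G) = 12 (Function('o')(G) = Mul(6, 2) = 12)
Function('V')(X, a) = Mul(Rational(1, 2), Pow(Add(-18, X), -1), Add(18, Mul(-1, a))) (Function('V')(X, a) = Mul(Rational(1, 2), Mul(Add(20, Add(-2, Mul(-1, a))), Pow(Add(-18, X), -1))) = Mul(Rational(1, 2), Mul(Add(18, Mul(-1, a)), Pow(Add(-18, X), -1))) = Mul(Rational(1, 2), Mul(Pow(Add(-18, X), -1), Add(18, Mul(-1, a)))) = Mul(Rational(1, 2), Pow(Add(-18, X), -1), Add(18, Mul(-1, a))))
Function('y')(L) = Mul(3, Pow(Add(-18, L), -1)) (Function('y')(L) = Mul(Rational(1, 2), Pow(Add(-18, L), -1), Add(18, Mul(-1, 12))) = Mul(Rational(1, 2), Pow(Add(-18, L), -1), Add(18, -12)) = Mul(Rational(1, 2), Pow(Add(-18, L), -1), 6) = Mul(3, Pow(Add(-18, L), -1)))
Add(Add(Add(625, Mul(-84, -711)), Mul(-1, Function('y')(-8))), Mul(-1, 3661798)) = Add(Add(Add(625, Mul(-84, -711)), Mul(-1, Mul(3, Pow(Add(-18, -8), -1)))), Mul(-1, 3661798)) = Add(Add(Add(625, 59724), Mul(-1, Mul(3, Pow(-26, -1)))), -3661798) = Add(Add(60349, Mul(-1, Mul(3, Rational(-1, 26)))), -3661798) = Add(Add(60349, Mul(-1, Rational(-3, 26))), -3661798) = Add(Add(60349, Rational(3, 26)), -3661798) = Add(Rational(1569077, 26), -3661798) = Rational(-93637671, 26)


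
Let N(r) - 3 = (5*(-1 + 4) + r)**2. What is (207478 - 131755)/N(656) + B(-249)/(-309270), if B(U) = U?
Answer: 3921827161/23207826980 ≈ 0.16899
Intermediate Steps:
N(r) = 3 + (15 + r)**2 (N(r) = 3 + (5*(-1 + 4) + r)**2 = 3 + (5*3 + r)**2 = 3 + (15 + r)**2)
(207478 - 131755)/N(656) + B(-249)/(-309270) = (207478 - 131755)/(3 + (15 + 656)**2) - 249/(-309270) = 75723/(3 + 671**2) - 249*(-1/309270) = 75723/(3 + 450241) + 83/103090 = 75723/450244 + 83/103090 = 3921827161/23207826980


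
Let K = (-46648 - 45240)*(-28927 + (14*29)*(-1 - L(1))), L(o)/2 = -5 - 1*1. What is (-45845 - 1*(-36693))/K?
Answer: -572/140479523 ≈ -4.0718e-6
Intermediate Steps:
L(o) = -12 (L(o) = 2*(-5 - 1*1) = 2*(-5 - 1) = 2*(-6) = -12)
K = 2247672368 (K = (-46648 - 45240)*(-28927 + (14*29)*(-1 - 1*(-12))) = -91888*(-28927 + 406*(-1 + 12)) = -91888*(-28927 + 406*11) = -91888*(-28927 + 4466) = -91888*(-24461) = 2247672368)
(-45845 - 1*(-36693))/K = (-45845 - 1*(-36693))/2247672368 = (-45845 + 36693)*(1/2247672368) = -9152*1/2247672368 = -572/140479523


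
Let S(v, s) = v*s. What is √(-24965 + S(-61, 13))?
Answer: 9*I*√318 ≈ 160.49*I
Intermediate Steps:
S(v, s) = s*v
√(-24965 + S(-61, 13)) = √(-24965 + 13*(-61)) = √(-24965 - 793) = √(-25758) = 9*I*√318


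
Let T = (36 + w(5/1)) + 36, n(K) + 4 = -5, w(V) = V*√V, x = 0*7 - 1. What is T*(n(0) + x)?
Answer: -720 - 50*√5 ≈ -831.80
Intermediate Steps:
x = -1 (x = 0 - 1 = -1)
w(V) = V^(3/2)
n(K) = -9 (n(K) = -4 - 5 = -9)
T = 72 + 5*√5 (T = (36 + (5/1)^(3/2)) + 36 = (36 + (5*1)^(3/2)) + 36 = (36 + 5^(3/2)) + 36 = (36 + 5*√5) + 36 = 72 + 5*√5 ≈ 83.180)
T*(n(0) + x) = (72 + 5*√5)*(-9 - 1) = (72 + 5*√5)*(-10) = -720 - 50*√5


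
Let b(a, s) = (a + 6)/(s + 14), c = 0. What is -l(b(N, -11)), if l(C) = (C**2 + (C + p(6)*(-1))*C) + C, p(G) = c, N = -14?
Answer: -104/9 ≈ -11.556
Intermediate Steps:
p(G) = 0
b(a, s) = (6 + a)/(14 + s)
l(C) = C + 2*C**2 (l(C) = (C**2 + (C + 0*(-1))*C) + C = (C**2 + (C + 0)*C) + C = (C**2 + C*C) + C = (C**2 + C**2) + C = 2*C**2 + C = C + 2*C**2)
-l(b(N, -11)) = -(6 - 14)/(14 - 11)*(1 + 2*((6 - 14)/(14 - 11))) = --8/3*(1 + 2*(-8/3)) = -(1/3)*(-8)*(1 + 2*((1/3)*(-8))) = -(-8)*(1 + 2*(-8/3))/3 = -(-8)*(1 - 16/3)/3 = -(-8)*(-13)/(3*3) = -1*104/9 = -104/9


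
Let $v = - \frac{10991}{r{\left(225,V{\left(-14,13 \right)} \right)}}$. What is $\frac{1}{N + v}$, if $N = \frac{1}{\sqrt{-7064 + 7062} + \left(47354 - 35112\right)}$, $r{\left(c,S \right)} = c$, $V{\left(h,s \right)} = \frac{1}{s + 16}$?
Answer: $- \frac{123538550434200}{6034710832284857} + \frac{16875 i \sqrt{2}}{6034710832284857} \approx -0.020471 + 3.9546 \cdot 10^{-12} i$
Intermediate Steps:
$V{\left(h,s \right)} = \frac{1}{16 + s}$
$v = - \frac{10991}{225} \approx -48.849$
$N = \frac{1}{12242 + i \sqrt{2}}$ ($N = \frac{1}{\sqrt{-2} + \left(47354 - 35112\right)} = \frac{1}{i \sqrt{2} + 12242} = \frac{1}{12242 + i \sqrt{2}} \approx 8.1686 \cdot 10^{-5} - 9.4 \cdot 10^{-9} i$)
$\frac{1}{N + v} = \frac{1}{\left(\frac{6121}{74933283} - \frac{i \sqrt{2}}{149866566}\right) - \frac{10991}{225}} = \frac{1}{- \frac{274530112076}{5619996225} - \frac{i \sqrt{2}}{149866566}}$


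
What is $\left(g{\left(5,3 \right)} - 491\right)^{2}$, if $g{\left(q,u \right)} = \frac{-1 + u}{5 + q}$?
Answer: $\frac{6022116}{25} \approx 2.4088 \cdot 10^{5}$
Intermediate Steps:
$g{\left(q,u \right)} = \frac{-1 + u}{5 + q}$
$\left(g{\left(5,3 \right)} - 491\right)^{2} = \left(\frac{-1 + 3}{5 + 5} - 491\right)^{2} = \left(\frac{1}{10} \cdot 2 - 491\right)^{2} = \left(\frac{1}{5} - 491\right)^{2} = \left(- \frac{2454}{5}\right)^{2} = \frac{6022116}{25}$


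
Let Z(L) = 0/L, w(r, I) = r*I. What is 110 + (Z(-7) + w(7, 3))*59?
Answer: 1349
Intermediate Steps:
w(r, I) = I*r
Z(L) = 0
110 + (Z(-7) + w(7, 3))*59 = 110 + (0 + 3*7)*59 = 110 + (0 + 21)*59 = 110 + 21*59 = 110 + 1239 = 1349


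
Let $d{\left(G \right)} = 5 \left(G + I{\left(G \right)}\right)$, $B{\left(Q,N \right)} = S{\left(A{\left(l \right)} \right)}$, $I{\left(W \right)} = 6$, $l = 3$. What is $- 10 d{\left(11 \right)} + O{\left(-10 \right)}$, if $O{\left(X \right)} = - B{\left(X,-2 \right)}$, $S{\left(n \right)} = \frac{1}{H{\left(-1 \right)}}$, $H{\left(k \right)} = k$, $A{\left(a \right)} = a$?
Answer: $-849$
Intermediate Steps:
$S{\left(n \right)} = -1$ ($S{\left(n \right)} = \frac{1}{-1} = -1$)
$B{\left(Q,N \right)} = -1$
$d{\left(G \right)} = 30 + 5 G$ ($d{\left(G \right)} = 5 \left(G + 6\right) = 5 \left(6 + G\right) = 30 + 5 G$)
$O{\left(X \right)} = 1$ ($O{\left(X \right)} = \left(-1\right) \left(-1\right) = 1$)
$- 10 d{\left(11 \right)} + O{\left(-10 \right)} = - 10 \left(30 + 5 \cdot 11\right) + 1 = - 10 \left(30 + 55\right) + 1 = \left(-10\right) 85 + 1 = -850 + 1 = -849$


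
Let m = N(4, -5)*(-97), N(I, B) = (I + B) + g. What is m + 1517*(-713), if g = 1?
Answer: -1081621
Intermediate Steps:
N(I, B) = 1 + B + I (N(I, B) = (I + B) + 1 = (B + I) + 1 = 1 + B + I)
m = 0 (m = (1 - 5 + 4)*(-97) = 0*(-97) = 0)
m + 1517*(-713) = 0 + 1517*(-713) = 0 - 1081621 = -1081621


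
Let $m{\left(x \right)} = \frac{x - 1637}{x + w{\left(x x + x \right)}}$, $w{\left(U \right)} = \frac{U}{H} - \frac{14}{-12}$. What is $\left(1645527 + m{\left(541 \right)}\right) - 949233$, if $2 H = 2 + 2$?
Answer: $\frac{614771195610}{882919} \approx 6.9629 \cdot 10^{5}$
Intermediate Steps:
$H = 2$ ($H = \frac{2 + 2}{2} = \frac{1}{2} \cdot 4 = 2$)
$w{\left(U \right)} = \frac{7}{6} + \frac{U}{2}$ ($w{\left(U \right)} = \frac{U}{2} - \frac{14}{-12} = U \frac{1}{2} - - \frac{7}{6} = \frac{U}{2} + \frac{7}{6} = \frac{7}{6} + \frac{U}{2}$)
$m{\left(x \right)} = \frac{-1637 + x}{\frac{7}{6} + \frac{x^{2}}{2} + \frac{3 x}{2}}$ ($m{\left(x \right)} = \frac{x - 1637}{x + \left(\frac{7}{6} + \frac{x x + x}{2}\right)} = \frac{-1637 + x}{x + \left(\frac{7}{6} + \frac{x^{2} + x}{2}\right)} = \frac{-1637 + x}{x + \left(\frac{7}{6} + \frac{x + x^{2}}{2}\right)} = \frac{-1637 + x}{x + \left(\frac{7}{6} + \left(\frac{x}{2} + \frac{x^{2}}{2}\right)\right)} = \frac{-1637 + x}{x + \left(\frac{7}{6} + \frac{x}{2} + \frac{x^{2}}{2}\right)} = \frac{-1637 + x}{\frac{7}{6} + \frac{x^{2}}{2} + \frac{3 x}{2}}$)
$\left(1645527 + m{\left(541 \right)}\right) - 949233 = \left(1645527 + \frac{6 \left(-1637 + 541\right)}{7 + 3 \cdot 541^{2} + 9 \cdot 541}\right) - 949233 = \left(1645527 + 6 \frac{1}{7 + 3 \cdot 292681 + 4869} \left(-1096\right)\right) - 949233 = \left(1645527 + 6 \frac{1}{7 + 878043 + 4869} \left(-1096\right)\right) - 949233 = \left(1645527 + 6 \cdot \frac{1}{882919} \left(-1096\right)\right) - 949233 = \left(1645527 - \frac{6576}{882919}\right) - 949233 = \frac{1452867046737}{882919} - 949233 = \frac{614771195610}{882919}$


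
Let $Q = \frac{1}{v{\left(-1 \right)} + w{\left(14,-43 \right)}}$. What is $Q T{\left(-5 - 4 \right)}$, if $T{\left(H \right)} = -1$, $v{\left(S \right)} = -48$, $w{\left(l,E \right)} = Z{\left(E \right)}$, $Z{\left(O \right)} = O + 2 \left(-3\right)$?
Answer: $\frac{1}{97} \approx 0.010309$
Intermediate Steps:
$Z{\left(O \right)} = -6 + O$ ($Z{\left(O \right)} = O - 6 = -6 + O$)
$w{\left(l,E \right)} = -6 + E$
$Q = - \frac{1}{97}$ ($Q = \frac{1}{-48 - 49} = \frac{1}{-97} = - \frac{1}{97} \approx -0.010309$)
$Q T{\left(-5 - 4 \right)} = \left(- \frac{1}{97}\right) \left(-1\right) = \frac{1}{97}$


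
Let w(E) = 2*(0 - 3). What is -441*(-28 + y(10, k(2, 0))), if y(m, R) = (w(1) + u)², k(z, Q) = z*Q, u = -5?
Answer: -41013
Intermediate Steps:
w(E) = -6 (w(E) = 2*(-3) = -6)
k(z, Q) = Q*z
y(m, R) = 121 (y(m, R) = (-6 - 5)² = (-11)² = 121)
-441*(-28 + y(10, k(2, 0))) = -441*(-28 + 121) = -441*93 = -41013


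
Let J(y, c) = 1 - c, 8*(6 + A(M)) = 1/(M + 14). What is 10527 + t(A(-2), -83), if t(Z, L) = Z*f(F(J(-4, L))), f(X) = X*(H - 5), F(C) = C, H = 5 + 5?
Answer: 64091/8 ≈ 8011.4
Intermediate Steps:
H = 10
A(M) = -6 + 1/(8*(14 + M)) (A(M) = -6 + 1/(8*(M + 14)) = -6 + 1/(8*(14 + M)))
f(X) = 5*X (f(X) = X*(10 - 5) = X*5 = 5*X)
t(Z, L) = Z*(5 - 5*L) (t(Z, L) = Z*(5*(1 - L)) = Z*(5 - 5*L))
10527 + t(A(-2), -83) = 10527 + 5*((-671 - 48*(-2))/(8*(14 - 2)))*(1 - 1*(-83)) = 10527 + 5*((⅛)*(-671 + 96)/12)*(1 + 83) = 10527 + 5*((⅛)*(1/12)*(-575))*84 = 10527 + 5*(-575/96)*84 = 10527 - 20125/8 = 64091/8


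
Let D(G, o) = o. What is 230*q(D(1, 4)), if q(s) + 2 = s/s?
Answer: -230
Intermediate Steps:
q(s) = -1 (q(s) = -2 + s/s = -2 + 1 = -1)
230*q(D(1, 4)) = 230*(-1) = -230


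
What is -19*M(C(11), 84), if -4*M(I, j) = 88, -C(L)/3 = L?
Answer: 418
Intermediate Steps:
C(L) = -3*L
M(I, j) = -22 (M(I, j) = -¼*88 = -22)
-19*M(C(11), 84) = -19*(-22) = 418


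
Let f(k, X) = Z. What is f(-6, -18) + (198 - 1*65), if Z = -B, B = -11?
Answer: 144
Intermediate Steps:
Z = 11 (Z = -1*(-11) = 11)
f(k, X) = 11
f(-6, -18) + (198 - 1*65) = 11 + (198 - 1*65) = 11 + (198 - 65) = 11 + 133 = 144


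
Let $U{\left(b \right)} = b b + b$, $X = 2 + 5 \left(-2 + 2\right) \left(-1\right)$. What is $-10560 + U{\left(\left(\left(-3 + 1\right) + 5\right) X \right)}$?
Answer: $-10518$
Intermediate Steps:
$X = 2$ ($X = 2 + 5 \cdot 0 \left(-1\right) = 2 + 5 \cdot 0 = 2 + 0 = 2$)
$U{\left(b \right)} = b + b^{2}$ ($U{\left(b \right)} = b^{2} + b = b + b^{2}$)
$-10560 + U{\left(\left(\left(-3 + 1\right) + 5\right) X \right)} = -10560 + \left(\left(-3 + 1\right) + 5\right) 2 \left(1 + \left(\left(-3 + 1\right) + 5\right) 2\right) = -10560 + \left(-2 + 5\right) 2 \left(1 + \left(-2 + 5\right) 2\right) = -10560 + 3 \cdot 2 \left(1 + 3 \cdot 2\right) = -10560 + 6 \left(1 + 6\right) = -10560 + 6 \cdot 7 = -10560 + 42 = -10518$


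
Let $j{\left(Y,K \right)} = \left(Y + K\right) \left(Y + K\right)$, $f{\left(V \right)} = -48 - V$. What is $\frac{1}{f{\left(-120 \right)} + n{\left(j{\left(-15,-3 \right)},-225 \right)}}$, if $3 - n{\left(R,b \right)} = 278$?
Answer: $- \frac{1}{203} \approx -0.0049261$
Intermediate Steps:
$j{\left(Y,K \right)} = \left(K + Y\right)^{2}$ ($j{\left(Y,K \right)} = \left(K + Y\right) \left(K + Y\right) = \left(K + Y\right)^{2}$)
$n{\left(R,b \right)} = -275$ ($n{\left(R,b \right)} = 3 - 278 = -275$)
$\frac{1}{f{\left(-120 \right)} + n{\left(j{\left(-15,-3 \right)},-225 \right)}} = \frac{1}{\left(-48 - -120\right) - 275} = \frac{1}{\left(-48 + 120\right) - 275} = \frac{1}{72 - 275} = \frac{1}{-203} = - \frac{1}{203}$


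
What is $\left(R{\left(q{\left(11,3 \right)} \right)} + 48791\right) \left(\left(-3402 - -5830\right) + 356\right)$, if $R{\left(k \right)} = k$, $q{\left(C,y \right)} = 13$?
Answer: $135870336$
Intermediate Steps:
$\left(R{\left(q{\left(11,3 \right)} \right)} + 48791\right) \left(\left(-3402 - -5830\right) + 356\right) = \left(13 + 48791\right) \left(\left(-3402 - -5830\right) + 356\right) = 48804 \left(\left(-3402 + 5830\right) + 356\right) = 48804 \left(2428 + 356\right) = 48804 \cdot 2784 = 135870336$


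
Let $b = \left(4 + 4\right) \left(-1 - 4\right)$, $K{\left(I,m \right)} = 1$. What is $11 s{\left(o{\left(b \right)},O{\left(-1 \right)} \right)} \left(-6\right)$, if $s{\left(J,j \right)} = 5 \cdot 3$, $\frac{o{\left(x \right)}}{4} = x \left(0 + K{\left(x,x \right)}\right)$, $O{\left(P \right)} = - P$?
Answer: $-990$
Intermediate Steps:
$b = -40$ ($b = 8 \left(-5\right) = -40$)
$o{\left(x \right)} = 4 x$ ($o{\left(x \right)} = 4 x \left(0 + 1\right) = 4 x 1 = 4 x$)
$s{\left(J,j \right)} = 15$
$11 s{\left(o{\left(b \right)},O{\left(-1 \right)} \right)} \left(-6\right) = 11 \cdot 15 \left(-6\right) = 165 \left(-6\right) = -990$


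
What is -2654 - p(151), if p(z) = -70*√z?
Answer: -2654 + 70*√151 ≈ -1793.8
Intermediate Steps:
-2654 - p(151) = -2654 - (-70)*√151 = -2654 + 70*√151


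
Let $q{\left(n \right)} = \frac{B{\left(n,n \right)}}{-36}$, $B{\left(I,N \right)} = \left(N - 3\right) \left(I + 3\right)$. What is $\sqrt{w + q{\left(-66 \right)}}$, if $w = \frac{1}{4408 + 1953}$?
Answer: $\frac{17 i \sqrt{67623791}}{12722} \approx 10.989 i$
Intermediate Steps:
$B{\left(I,N \right)} = \left(-3 + N\right) \left(3 + I\right)$
$q{\left(n \right)} = \frac{1}{4} - \frac{n^{2}}{36}$ ($q{\left(n \right)} = \frac{-9 - 3 n + 3 n + n n}{-36} = \left(-9 - 3 n + 3 n + n^{2}\right) \left(- \frac{1}{36}\right) = \left(-9 + n^{2}\right) \left(- \frac{1}{36}\right) = \frac{1}{4} - \frac{n^{2}}{36}$)
$w = \frac{1}{6361} \approx 0.00015721$
$\sqrt{w + q{\left(-66 \right)}} = \sqrt{\frac{1}{6361} + \left(\frac{1}{4} - \frac{\left(-66\right)^{2}}{36}\right)} = \sqrt{\frac{1}{6361} + \left(\frac{1}{4} - 121\right)} = \sqrt{\frac{1}{6361} - \frac{483}{4}} = \sqrt{- \frac{3072359}{25444}} = \frac{17 i \sqrt{67623791}}{12722}$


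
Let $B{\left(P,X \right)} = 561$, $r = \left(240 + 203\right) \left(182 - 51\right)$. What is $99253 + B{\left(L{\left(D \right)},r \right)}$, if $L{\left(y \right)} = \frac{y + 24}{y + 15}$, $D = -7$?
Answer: $99814$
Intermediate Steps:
$r = 58033$ ($r = 443 \cdot 131 = 58033$)
$L{\left(y \right)} = \frac{24 + y}{15 + y}$
$99253 + B{\left(L{\left(D \right)},r \right)} = 99253 + 561 = 99814$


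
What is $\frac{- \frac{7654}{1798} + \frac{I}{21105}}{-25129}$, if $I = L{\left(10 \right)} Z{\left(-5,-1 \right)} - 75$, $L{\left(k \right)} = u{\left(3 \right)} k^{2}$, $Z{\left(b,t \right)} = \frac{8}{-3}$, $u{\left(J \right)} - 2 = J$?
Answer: $\frac{49220956}{286069465773} \approx 0.00017206$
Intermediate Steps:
$u{\left(J \right)} = 2 + J$
$Z{\left(b,t \right)} = - \frac{8}{3}$ ($Z{\left(b,t \right)} = 8 \left(- \frac{1}{3}\right) = - \frac{8}{3}$)
$L{\left(k \right)} = 5 k^{2}$ ($L{\left(k \right)} = \left(2 + 3\right) k^{2} = 5 k^{2}$)
$I = - \frac{4225}{3}$ ($I = 5 \cdot 10^{2} \left(- \frac{8}{3}\right) - 75 = 5 \cdot 100 \left(- \frac{8}{3}\right) - 75 = 500 \left(- \frac{8}{3}\right) - 75 = - \frac{4000}{3} - 75 = - \frac{4225}{3} \approx -1408.3$)
$\frac{- \frac{7654}{1798} + \frac{I}{21105}}{-25129} = \frac{- \frac{7654}{1798} - \frac{4225}{3 \cdot 21105}}{-25129} = \left(\left(-7654\right) \frac{1}{1798} - \frac{845}{12663}\right) \left(- \frac{1}{25129}\right) = \left(- \frac{3827}{899} - \frac{845}{12663}\right) \left(- \frac{1}{25129}\right) = \left(- \frac{49220956}{11384037}\right) \left(- \frac{1}{25129}\right) = \frac{49220956}{286069465773}$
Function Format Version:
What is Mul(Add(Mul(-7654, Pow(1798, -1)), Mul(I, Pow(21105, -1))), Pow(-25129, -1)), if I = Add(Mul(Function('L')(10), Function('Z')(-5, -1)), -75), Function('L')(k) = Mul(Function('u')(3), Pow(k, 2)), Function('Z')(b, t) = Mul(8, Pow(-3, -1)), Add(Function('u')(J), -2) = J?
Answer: Rational(49220956, 286069465773) ≈ 0.00017206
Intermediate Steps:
Function('u')(J) = Add(2, J)
Function('Z')(b, t) = Rational(-8, 3) (Function('Z')(b, t) = Mul(8, Rational(-1, 3)) = Rational(-8, 3))
Function('L')(k) = Mul(5, Pow(k, 2)) (Function('L')(k) = Mul(Add(2, 3), Pow(k, 2)) = Mul(5, Pow(k, 2)))
I = Rational(-4225, 3) (I = Add(Mul(Mul(5, Pow(10, 2)), Rational(-8, 3)), -75) = Add(Mul(Mul(5, 100), Rational(-8, 3)), -75) = Add(Mul(500, Rational(-8, 3)), -75) = Add(Rational(-4000, 3), -75) = Rational(-4225, 3) ≈ -1408.3)
Mul(Add(Mul(-7654, Pow(1798, -1)), Mul(I, Pow(21105, -1))), Pow(-25129, -1)) = Mul(Add(Mul(-7654, Pow(1798, -1)), Mul(Rational(-4225, 3), Pow(21105, -1))), Pow(-25129, -1)) = Mul(Add(Mul(-7654, Rational(1, 1798)), Mul(Rational(-4225, 3), Rational(1, 21105))), Rational(-1, 25129)) = Mul(Add(Rational(-3827, 899), Rational(-845, 12663)), Rational(-1, 25129)) = Mul(Rational(-49220956, 11384037), Rational(-1, 25129)) = Rational(49220956, 286069465773)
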